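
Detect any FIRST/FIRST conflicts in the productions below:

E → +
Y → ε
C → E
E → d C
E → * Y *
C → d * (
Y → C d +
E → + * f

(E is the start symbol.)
A FIRST/FIRST conflict occurs when two productions N → α and N → β for the same non-terminal have FIRST(α) ∩ FIRST(β) ≠ ∅ (with ε ∈ FIRST of a nullable right-hand side, so two nullable alternatives also conflict).

FIRST sets of the non-terminals at (or reachable through a nullable prefix from) the front of some alternative:
  FIRST(C) = { '*', '+', 'd' }
  FIRST(E) = { '*', '+', 'd' }

Productions for E:
  E → +: FIRST = { '+' }
  E → d C: FIRST = { 'd' }
  E → * Y *: FIRST = { '*' }
  E → + * f: FIRST = { '+' }
Productions for Y:
  Y → ε: FIRST = { ε }
  Y → C d +: FIRST = { '*', '+', 'd' }
Productions for C:
  C → E: FIRST = { '*', '+', 'd' }
  C → d * (: FIRST = { 'd' }

Conflict for E: E → + and E → + * f
  Overlap: { '+' }
Conflict for C: C → E and C → d * (
  Overlap: { 'd' }

Answer: Yes. E → '+' / E → '+' '*' f on { '+' }; C → E / C → d '*' '(' on { 'd' }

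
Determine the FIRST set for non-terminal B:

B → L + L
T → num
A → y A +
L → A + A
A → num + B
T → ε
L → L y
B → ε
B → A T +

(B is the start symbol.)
{ 'num', 'y', ε }

To compute FIRST(B), examine every production with B on the left-hand side, reading each right-hand side left to right until a non-nullable symbol is reached.

FIRST sets of the other non-terminals involved (by the same procedure, iterated to a fixed point):
  FIRST(L) = { 'num', 'y' }
  FIRST(A) = { 'num', 'y' }

From B → L + L:
  - L is a non-terminal: add FIRST(L) \ {ε} = { 'num', 'y' }
    L is not nullable, so stop
From B → ε:
  - ε-production, so ε ∈ FIRST(B)
From B → A T +:
  - A is a non-terminal: add FIRST(A) \ {ε} = { 'num', 'y' }
    A is not nullable, so stop

Collecting: FIRST(B) = { 'num', 'y', ε }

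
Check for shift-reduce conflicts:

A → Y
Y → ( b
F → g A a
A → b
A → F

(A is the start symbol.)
No shift-reduce conflicts

Augment with A' → A and build the canonical LR(0) collection (I0 = CLOSURE({[A' → . A]}), then GOTO on every symbol after a dot until no new states appear). It has 10 states:
  I0: { [A → . F], [A → . Y], [A → . b], [A' → . A], [F → . g A a], [Y → . ( b] }  — shift
  I1: { [Y → ( . b] }  — shift
  I2: { [A' → A .] }  — accept
  I3: { [A → F .] }  — reduce
  I4: { [A → Y .] }  — reduce
  I5: { [A → b .] }  — reduce
  I6: { [A → . F], [A → . Y], [A → . b], [F → . g A a], [F → g . A a], [Y → . ( b] }  — shift
  I7: { [F → g A . a] }  — shift
  I8: { [F → g A a .] }  — reduce
  I9: { [Y → ( b .] }  — reduce

No state contains both a complete item and a shift item.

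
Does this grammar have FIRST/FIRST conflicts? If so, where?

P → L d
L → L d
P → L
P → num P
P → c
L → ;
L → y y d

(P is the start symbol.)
FIRST sets of the non-terminals at (or reachable through a nullable prefix from) the front of some alternative:
  FIRST(L) = { ';', 'y' }

Productions for P:
  P → L d: FIRST = { ';', 'y' }
  P → L: FIRST = { ';', 'y' }
  P → num P: FIRST = { 'num' }
  P → c: FIRST = { 'c' }
Productions for L:
  L → L d: FIRST = { ';', 'y' }
  L → ;: FIRST = { ';' }
  L → y y d: FIRST = { 'y' }

Conflict for P: P → L d and P → L
  Overlap: { ';', 'y' }
Conflict for L: L → L d and L → ;
  Overlap: { ';' }
Conflict for L: L → L d and L → y y d
  Overlap: { 'y' }

Answer: Yes. P → L d / P → L on { ';', 'y' }; L → L d / L → ';' on { ';' }; L → L d / L → y y d on { 'y' }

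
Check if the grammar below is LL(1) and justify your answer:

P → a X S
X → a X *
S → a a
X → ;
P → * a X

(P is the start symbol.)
For P:
  PREDICT(P → a X S) = { 'a' }
  PREDICT(P → '*' a X) = { '*' }
For X:
  PREDICT(X → a X '*') = { 'a' }
  PREDICT(X → ';') = { ';' }
S has a single production, so nothing to check there.

All predict sets are disjoint. The grammar IS LL(1).

Answer: Yes, the grammar is LL(1).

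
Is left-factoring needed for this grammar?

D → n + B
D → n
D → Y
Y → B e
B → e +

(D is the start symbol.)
Yes, D has productions with common prefix 'n'

Left-factoring is needed when two productions for the same non-terminal
share a common prefix on the right-hand side.

Productions for D:
  D → n + B
  D → n
  D → Y

Found common prefix 'n' in productions for D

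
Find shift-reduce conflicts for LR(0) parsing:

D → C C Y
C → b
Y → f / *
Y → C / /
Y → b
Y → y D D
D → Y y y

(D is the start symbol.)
Augment with D' → D and build the canonical LR(0) collection (I0 = CLOSURE({[D' → . D]}), then GOTO on every symbol after a dot until no new states appear). It has 19 states:
  I0: { [C → . b], [D → . C C Y], [D → . Y y y], [D' → . D], [Y → . C / /], [Y → . b], [Y → . f / *], [Y → . y D D] }  — shift
  I1: { [C → . b], [D → C . C Y], [Y → C . / /] }  — shift
  I2: { [D' → D .] }  — accept
  I3: { [D → Y . y y] }  — shift
  I4: { [C → b .], [Y → b .] }  — 2 reduces
  I5: { [Y → f . / *] }  — shift
  I6: { [C → . b], [D → . C C Y], [D → . Y y y], [Y → . C / /], [Y → . b], [Y → . f / *], [Y → . y D D], [Y → y . D D] }  — shift
  I7: { [C → . b], [D → . C C Y], [D → . Y y y], [Y → . C / /], [Y → . b], [Y → . f / *], [Y → . y D D], [Y → y D . D] }  — shift
  I8: { [Y → y D D .] }  — reduce
  I9: { [Y → f / . *] }  — shift
  I10: { [Y → f / * .] }  — reduce
  I11: { [D → Y y . y] }  — shift
  I12: { [D → Y y y .] }  — reduce
  I13: { [Y → C / . /] }  — shift
  I14: { [C → . b], [D → C C . Y], [Y → . C / /], [Y → . b], [Y → . f / *], [Y → . y D D] }  — shift
  I15: { [C → b .] }  — reduce
  I16: { [Y → C . / /] }  — shift
  I17: { [D → C C Y .] }  — reduce
  I18: { [Y → C / / .] }  — reduce

No state contains both a complete item and a shift item.

Answer: No shift-reduce conflicts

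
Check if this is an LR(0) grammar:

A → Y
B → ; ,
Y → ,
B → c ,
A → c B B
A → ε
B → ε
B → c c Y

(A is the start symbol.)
A grammar is LR(0) if no state in the canonical LR(0) collection has:
  - both a shift item (dot before a terminal) and a complete item (shift-reduce conflict), or
  - two or more complete items (reduce-reduce conflict; the accept item [A' → A .] counts as a complete item here).

Augment with A' → A and build the canonical LR(0) collection (I0 = CLOSURE({[A' → . A]}), then GOTO on every symbol after a dot until no new states appear). It has 13 states:
  I0: { [A → . Y], [A → . c B B], [A → .], [A' → . A], [Y → . ,] }  — shift, reduce
  I1: { [Y → , .] }  — reduce
  I2: { [A' → A .] }  — accept
  I3: { [A → Y .] }  — reduce
  I4: { [A → c . B B], [B → . ; ,], [B → . c ,], [B → . c c Y], [B → .] }  — shift, reduce
  I5: { [B → ; . ,] }  — shift
  I6: { [A → c B . B], [B → . ; ,], [B → . c ,], [B → . c c Y], [B → .] }  — shift, reduce
  I7: { [B → c . ,], [B → c . c Y] }  — shift
  I8: { [B → c , .] }  — reduce
  I9: { [B → c c . Y], [Y → . ,] }  — shift
  I10: { [B → c c Y .] }  — reduce
  I11: { [A → c B B .] }  — reduce
  I12: { [B → ; , .] }  — reduce

Conflict in state I0:
  Shift-reduce conflict between [A → .] and [A → . c B B]
So the grammar is NOT LR(0).

Answer: No. Shift-reduce conflict between [A → .] and [A → . c B B]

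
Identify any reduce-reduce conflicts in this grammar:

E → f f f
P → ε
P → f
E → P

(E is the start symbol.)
No reduce-reduce conflicts

A reduce-reduce conflict occurs when an LR(0) state has two complete items [A → α .] and [B → β .] — both call for a reduction, and with no lookahead the parser cannot choose between them.

Augment with E' → E and build the canonical LR(0) collection (I0 = CLOSURE({[E' → . E]}), then GOTO on every symbol after a dot until no new states appear). It has 6 states:
  I0: { [E → . P], [E → . f f f], [E' → . E], [P → . f], [P → .] }  — shift, reduce
  I1: { [E' → E .] }  — accept
  I2: { [E → P .] }  — reduce
  I3: { [E → f . f f], [P → f .] }  — shift, reduce
  I4: { [E → f f . f] }  — shift
  I5: { [E → f f f .] }  — reduce

No state contains more than one complete item.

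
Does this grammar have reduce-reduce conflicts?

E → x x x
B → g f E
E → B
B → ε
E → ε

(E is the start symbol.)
Augment with E' → E and build the canonical LR(0) collection (I0 = CLOSURE({[E' → . E]}), then GOTO on every symbol after a dot until no new states appear). It has 9 states:
  I0: { [B → . g f E], [B → .], [E → . B], [E → . x x x], [E → .], [E' → . E] }  — shift, 2 reduces
  I1: { [E → B .] }  — reduce
  I2: { [E' → E .] }  — accept
  I3: { [B → g . f E] }  — shift
  I4: { [E → x . x x] }  — shift
  I5: { [E → x x . x] }  — shift
  I6: { [E → x x x .] }  — reduce
  I7: { [B → . g f E], [B → .], [B → g f . E], [E → . B], [E → . x x x], [E → .] }  — shift, 2 reduces
  I8: { [B → g f E .] }  — reduce

I0 contains complete items [B → .], [E → .] — reduce-reduce conflict.
I7 contains complete items [B → .], [E → .] — reduce-reduce conflict.

Answer: Yes — I0: [B → .] vs [E → .]; I7: [B → .] vs [E → .]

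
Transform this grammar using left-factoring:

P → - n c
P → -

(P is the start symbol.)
Left-factoring transforms A → αβ₁ | αβ₂ into A → αA' and A' → β₁ | β₂
(α is the longest common prefix among the alternatives). Repeat until
no nonterminal has two alternatives with a common prefix.

Round 1: P has alternatives sharing prefix '-'. Introduce P': P → - P'
  Add: P' → n c
  Add: P' → ε

No remaining common prefixes — done.

Resulting grammar:
P → - P'
P' → n c
P' → ε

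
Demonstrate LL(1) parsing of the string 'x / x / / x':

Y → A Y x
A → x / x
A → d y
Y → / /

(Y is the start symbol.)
LL(1) parsing maintains a stack (initially the start symbol over $) and the input. At each step: if the stack top is a terminal, match it against the current input token; if it is a non-terminal N, replace it with the RHS of M[N, lookahead] (the unique production whose predict set contains the lookahead).

Stack is shown with the top on the left.

Stack        Input          Action
----------------------------------
Y $          x / x / / x $  output Y → A Y x
A Y x $      x / x / / x $  output A → x / x
x / x Y x $  x / x / / x $  match 'x'
/ x Y x $    / x / / x $    match '/'
x Y x $      x / / x $      match 'x'
Y x $        / / x $        output Y → / /
/ / x $      / / x $        match '/'
/ x $        / x $          match '/'
x $          x $            match 'x'
$            $              accept

The string is accepted.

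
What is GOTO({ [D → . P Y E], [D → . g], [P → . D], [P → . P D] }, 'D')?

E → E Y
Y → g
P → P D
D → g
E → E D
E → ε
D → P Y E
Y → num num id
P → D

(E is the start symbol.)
{ [P → D .] }

GOTO(I, 'D') = CLOSURE({ [A → αX.β] : [A → α.Xβ] ∈ I, X = 'D' })

Items with dot before 'D', with the dot advanced:
  [P → . D] → [P → D .]
Closure adds nothing (no advanced item has the dot before a non-terminal).

GOTO = { [P → D .] }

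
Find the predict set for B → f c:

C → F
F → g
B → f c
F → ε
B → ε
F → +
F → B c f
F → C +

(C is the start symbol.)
{ 'f' }

PREDICT(B → f c) = (FIRST(RHS) \ {ε}) ∪ (FOLLOW(B) if ε ∈ FIRST(RHS), i.e. RHS ⇒* ε)
FIRST(f c) = { 'f' }
ε ∉ FIRST(f c), so FOLLOW(B) is not added.
PREDICT(B → f c) = { 'f' }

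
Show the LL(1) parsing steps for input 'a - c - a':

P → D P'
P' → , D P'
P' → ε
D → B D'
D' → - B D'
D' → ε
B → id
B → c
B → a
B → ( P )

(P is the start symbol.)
Stack is shown with the top on the left.

Stack        Input        Action
--------------------------------
P $          a - c - a $  output P → D P'
D P' $       a - c - a $  output D → B D'
B D' P' $    a - c - a $  output B → a
a D' P' $    a - c - a $  match 'a'
D' P' $      - c - a $    output D' → - B D'
- B D' P' $  - c - a $    match '-'
B D' P' $    c - a $      output B → c
c D' P' $    c - a $      match 'c'
D' P' $      - a $        output D' → - B D'
- B D' P' $  - a $        match '-'
B D' P' $    a $          output B → a
a D' P' $    a $          match 'a'
D' P' $      $            output D' → ε
P' $         $            output P' → ε
$            $            accept

The string is accepted.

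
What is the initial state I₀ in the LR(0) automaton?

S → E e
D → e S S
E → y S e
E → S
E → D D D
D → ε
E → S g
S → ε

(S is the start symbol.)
{ [D → . e S S], [D → .], [E → . D D D], [E → . S g], [E → . S], [E → . y S e], [S → . E e], [S → .], [S' → . S] }

First, augment the grammar with S' → S
I₀ = CLOSURE({ [S' → . S] }):
  [S' → . S] has the dot before S: add [S → . E e], [S → .]
  [S → . E e] has the dot before E: add [E → . y S e], [E → . S], [E → . D D D], [E → . S g]
  [E → . D D D] has the dot before D: add [D → . e S S], [D → .]
No further items can be added.

I₀ = { [D → . e S S], [D → .], [E → . D D D], [E → . S g], [E → . S], [E → . y S e], [S → . E e], [S → .], [S' → . S] }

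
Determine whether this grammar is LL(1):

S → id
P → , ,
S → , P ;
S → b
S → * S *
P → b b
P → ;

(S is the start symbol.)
Yes, the grammar is LL(1).

For S:
  PREDICT(S → id) = { 'id' }
  PREDICT(S → ',' P ';') = { ',' }
  PREDICT(S → b) = { 'b' }
  PREDICT(S → '*' S '*') = { '*' }
For P:
  PREDICT(P → ',' ',') = { ',' }
  PREDICT(P → b b) = { 'b' }
  PREDICT(P → ';') = { ';' }

All predict sets are disjoint. The grammar IS LL(1).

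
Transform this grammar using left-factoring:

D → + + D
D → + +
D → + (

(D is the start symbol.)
Left-factoring transforms A → αβ₁ | αβ₂ into A → αA' and A' → β₁ | β₂
(α is the longest common prefix among the alternatives). Repeat until
no nonterminal has two alternatives with a common prefix.

Round 1: D has alternatives sharing prefix '+'. Introduce D': D → + D'
  Add: D' → + D
  Add: D' → +
  Add: D' → (

Round 2: D' has alternatives sharing prefix '+'. Introduce D'': D' → + D''
  Add: D'' → D
  Add: D'' → ε

No remaining common prefixes — done.

Resulting grammar:
D → + D'
D' → + D''
D'' → D
D'' → ε
D' → (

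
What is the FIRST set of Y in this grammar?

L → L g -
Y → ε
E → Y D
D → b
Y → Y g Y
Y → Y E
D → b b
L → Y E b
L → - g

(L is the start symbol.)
{ 'b', 'g', ε }

To compute FIRST(Y), examine every production with Y on the left-hand side, reading each right-hand side left to right until a non-nullable symbol is reached.

FIRST sets of the other non-terminals involved (by the same procedure, iterated to a fixed point):
  FIRST(E) = { 'b', 'g' }

From Y → ε:
  - ε-production, so ε ∈ FIRST(Y)
From Y → Y g Y:
  - Y is the symbol being defined: contributes nothing new
    Y is nullable, so continue to the next symbol
  - g is a terminal: add 'g' and stop
From Y → Y E:
  - Y is the symbol being defined: contributes nothing new
    Y is nullable, so continue to the next symbol
  - E is a non-terminal: add FIRST(E) \ {ε} = { 'b', 'g' }
    E is not nullable, so stop

Collecting: FIRST(Y) = { 'b', 'g', ε }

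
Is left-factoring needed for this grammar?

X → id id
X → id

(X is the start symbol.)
Left-factoring is needed when two productions for the same non-terminal
share a common prefix on the right-hand side.

Productions for X:
  X → id id
  X → id

Found common prefix 'id' in productions for X

Answer: Yes, X has productions with common prefix 'id'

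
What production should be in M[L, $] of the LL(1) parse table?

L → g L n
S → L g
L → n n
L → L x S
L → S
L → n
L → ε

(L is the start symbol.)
L → ε

To find M[L, $], we find productions for L where $ is in the predict set (PREDICT(N → α) = (FIRST(α) \ {ε}) ∪ (FOLLOW(N) if α ⇒* ε)).

Relevant sets:
  FIRST(L) = { 'g', 'n', 'x', ε }
  FIRST(S) = { 'g', 'n', 'x' }
  FOLLOW(L) = { $, 'g', 'n', 'x' }

L → g L n: PREDICT = { 'g' }
L → n n: PREDICT = { 'n' }
L → L x S: PREDICT = { 'g', 'n', 'x' }
L → S: PREDICT = { 'g', 'n', 'x' }
L → n: PREDICT = { 'n' }
L → ε: PREDICT = { $, 'g', 'n', 'x' }
  $ is in predict set, so this production goes in M[L, $]

M[L, $] = L → ε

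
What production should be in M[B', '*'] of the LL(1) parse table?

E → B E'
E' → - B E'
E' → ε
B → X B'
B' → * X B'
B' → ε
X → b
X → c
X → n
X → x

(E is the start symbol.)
B' → * X B'

To find M[B', '*'], we find productions for B' where '*' is in the predict set (PREDICT(N → α) = (FIRST(α) \ {ε}) ∪ (FOLLOW(N) if α ⇒* ε)).

Relevant sets:
  FOLLOW(B') = { $, '-' }

B' → * X B': PREDICT = { '*' }
  '*' is in predict set, so this production goes in M[B', '*']
B' → ε: PREDICT = { $, '-' }

M[B', '*'] = B' → * X B'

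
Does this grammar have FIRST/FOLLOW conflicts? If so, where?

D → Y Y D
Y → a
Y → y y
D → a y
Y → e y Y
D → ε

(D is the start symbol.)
A FIRST/FOLLOW conflict occurs when a non-terminal N has a nullable alternative N → β (β ⇒* ε) and another alternative N → α with FIRST(α) ∩ FOLLOW(N) ≠ ∅: on such a lookahead the parser cannot decide between expanding α and letting N vanish via β.

Nullable non-terminals: D.
FIRST sets used below: FIRST(Y) = { 'a', 'e', 'y' }

D: nullable alternative(s) D → ε; FOLLOW(D) = { $ }
  D → Y Y D: FIRST \ {ε} = { 'a', 'e', 'y' } — disjoint from FOLLOW(D)
  D → a y: FIRST \ {ε} = { 'a' } — disjoint from FOLLOW(D)
  D → ε: FIRST \ {ε} = { } — this is the only nullable alternative, skip

Y has no nullable alternative, so no FIRST/FOLLOW check is needed there.

No FIRST/FOLLOW conflicts found.

Answer: No FIRST/FOLLOW conflicts.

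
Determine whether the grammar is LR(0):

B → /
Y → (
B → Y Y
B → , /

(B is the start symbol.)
Yes, the grammar is LR(0)

A grammar is LR(0) if no state in the canonical LR(0) collection has:
  - both a shift item (dot before a terminal) and a complete item (shift-reduce conflict), or
  - two or more complete items (reduce-reduce conflict; the accept item [B' → B .] counts as a complete item here).

Augment with B' → B and build the canonical LR(0) collection (I0 = CLOSURE({[B' → . B]}), then GOTO on every symbol after a dot until no new states appear). It has 8 states:
  I0: { [B → . , /], [B → . /], [B → . Y Y], [B' → . B], [Y → . (] }  — shift
  I1: { [Y → ( .] }  — reduce
  I2: { [B → , . /] }  — shift
  I3: { [B → / .] }  — reduce
  I4: { [B' → B .] }  — accept
  I5: { [B → Y . Y], [Y → . (] }  — shift
  I6: { [B → Y Y .] }  — reduce
  I7: { [B → , / .] }  — reduce

Every state is either a pure shift/goto state or contains exactly one complete item and nothing to shift — no conflicts. The grammar is LR(0).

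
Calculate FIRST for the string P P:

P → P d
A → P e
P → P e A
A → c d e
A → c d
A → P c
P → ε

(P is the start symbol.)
FIRST sets of the non-terminals involved (from the grammar, by fixed-point iteration):
  FIRST(P) = { 'd', 'e', ε }

To compute FIRST(P P), process the symbols left to right:
Symbol P is a non-terminal. Add FIRST(P) \ {ε} = { 'd', 'e' }
P is nullable (ε ∈ FIRST(P)), continue to the next symbol.
Symbol P is a non-terminal. Add FIRST(P) \ {ε} = { 'd', 'e' }
P is nullable (ε ∈ FIRST(P)), continue to the next symbol.
All symbols are nullable, so ε is in the result.
FIRST(P P) = { 'd', 'e', ε }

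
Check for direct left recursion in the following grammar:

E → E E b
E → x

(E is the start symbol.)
Direct left recursion occurs when N → N α for some non-terminal N (the right-hand side begins with the left-hand side itself).

E → E E b: LEFT RECURSIVE (starts with E)
E → x: starts with x

The grammar has direct left recursion on: E.

Answer: Yes, E is left-recursive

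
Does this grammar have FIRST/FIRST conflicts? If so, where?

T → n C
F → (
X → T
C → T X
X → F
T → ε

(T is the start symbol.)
A FIRST/FIRST conflict occurs when two productions N → α and N → β for the same non-terminal have FIRST(α) ∩ FIRST(β) ≠ ∅ (with ε ∈ FIRST of a nullable right-hand side, so two nullable alternatives also conflict).

FIRST sets of the non-terminals at (or reachable through a nullable prefix from) the front of some alternative:
  FIRST(T) = { 'n', ε }
  FIRST(F) = { '(' }

Productions for T:
  T → n C: FIRST = { 'n' }
  T → ε: FIRST = { ε }
Productions for X:
  X → T: FIRST = { 'n', ε }
  X → F: FIRST = { '(' }
F, C have only one production, so no FIRST/FIRST conflict is possible there.

All alternatives of each non-terminal have pairwise disjoint FIRST sets.

Answer: No FIRST/FIRST conflicts.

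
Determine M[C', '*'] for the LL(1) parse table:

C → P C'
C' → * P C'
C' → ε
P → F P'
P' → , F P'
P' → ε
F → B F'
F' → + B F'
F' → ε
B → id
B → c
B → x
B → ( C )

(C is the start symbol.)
C' → * P C'

To find M[C', '*'], we find productions for C' where '*' is in the predict set (PREDICT(N → α) = (FIRST(α) \ {ε}) ∪ (FOLLOW(N) if α ⇒* ε)).

Relevant sets:
  FOLLOW(C') = { $, ')' }

C' → * P C': PREDICT = { '*' }
  '*' is in predict set, so this production goes in M[C', '*']
C' → ε: PREDICT = { $, ')' }

M[C', '*'] = C' → * P C'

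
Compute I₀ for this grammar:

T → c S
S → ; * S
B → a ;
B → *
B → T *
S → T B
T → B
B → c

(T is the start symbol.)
First, augment the grammar with T' → T
I₀ = CLOSURE({ [T' → . T] }):
  [T' → . T] has the dot before T: add [T → . c S], [T → . B]
  [T → . B] has the dot before B: add [B → . a ;], [B → . *], [B → . T *], [B → . c]
No further items can be added.

I₀ = { [B → . *], [B → . T *], [B → . a ;], [B → . c], [T → . B], [T → . c S], [T' → . T] }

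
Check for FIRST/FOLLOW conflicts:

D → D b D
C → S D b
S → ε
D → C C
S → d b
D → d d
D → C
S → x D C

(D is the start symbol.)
Yes. S → d b with FOLLOW(S) on { 'd' }; S → x D C with FOLLOW(S) on { 'x' }

A FIRST/FOLLOW conflict occurs when a non-terminal N has a nullable alternative N → β (β ⇒* ε) and another alternative N → α with FIRST(α) ∩ FOLLOW(N) ≠ ∅: on such a lookahead the parser cannot decide between expanding α and letting N vanish via β.

Nullable non-terminals: S.

S: nullable alternative(s) S → ε; FOLLOW(S) = { 'd', 'x' }
  S → ε: FIRST \ {ε} = { } — this is the only nullable alternative, skip
  S → d b: FIRST \ {ε} = { 'd' } — overlaps FOLLOW(S) on { 'd' }: CONFLICT
  S → x D C: FIRST \ {ε} = { 'x' } — overlaps FOLLOW(S) on { 'x' }: CONFLICT

C, D have no nullable alternative, so no FIRST/FOLLOW check is needed there.

So the grammar has 2 FIRST/FOLLOW conflicts (marked CONFLICT above).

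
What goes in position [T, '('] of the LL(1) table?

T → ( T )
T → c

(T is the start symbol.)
T → ( T )

To find M[T, '('], we find productions for T where '(' is in the predict set (PREDICT(N → α) = (FIRST(α) \ {ε}) ∪ (FOLLOW(N) if α ⇒* ε)).

T → ( T ): PREDICT = { '(' }
  '(' is in predict set, so this production goes in M[T, '(']
T → c: PREDICT = { 'c' }

M[T, '('] = T → ( T )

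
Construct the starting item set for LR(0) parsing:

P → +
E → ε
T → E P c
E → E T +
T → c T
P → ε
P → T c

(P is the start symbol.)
First, augment the grammar with P' → P
I₀ = CLOSURE({ [P' → . P] }):
  [P' → . P] has the dot before P: add [P → . +], [P → .], [P → . T c]
  [P → . T c] has the dot before T: add [T → . E P c], [T → . c T]
  [T → . E P c] has the dot before E: add [E → .], [E → . E T +]
No further items can be added.

I₀ = { [E → . E T +], [E → .], [P → . +], [P → . T c], [P → .], [P' → . P], [T → . E P c], [T → . c T] }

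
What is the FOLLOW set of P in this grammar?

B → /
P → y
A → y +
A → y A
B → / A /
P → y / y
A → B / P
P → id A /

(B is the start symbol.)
{ '/' }

In A → B / P: P is at the end, add FOLLOW(A)

The FOLLOW sets referred to above (computed the same way, to a fixed point):
  FOLLOW(A) = { '/' }

Taking the union: FOLLOW(P) = { '/' }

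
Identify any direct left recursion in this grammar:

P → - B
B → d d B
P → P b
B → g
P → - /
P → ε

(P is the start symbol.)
Yes, P is left-recursive

Direct left recursion occurs when N → N α for some non-terminal N (the right-hand side begins with the left-hand side itself).

P → - B: starts with '-'
B → d d B: starts with d
P → P b: LEFT RECURSIVE (starts with P)
B → g: starts with g
P → - /: starts with '-'
P → ε: starts with ε

The grammar has direct left recursion on: P.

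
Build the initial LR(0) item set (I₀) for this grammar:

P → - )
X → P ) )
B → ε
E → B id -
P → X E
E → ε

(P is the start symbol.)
{ [P → . - )], [P → . X E], [P' → . P], [X → . P ) )] }

First, augment the grammar with P' → P
I₀ = CLOSURE({ [P' → . P] }):
  [P' → . P] has the dot before P: add [P → . - )], [P → . X E]
  [P → . X E] has the dot before X: add [X → . P ) )]
No further items can be added.

I₀ = { [P → . - )], [P → . X E], [P' → . P], [X → . P ) )] }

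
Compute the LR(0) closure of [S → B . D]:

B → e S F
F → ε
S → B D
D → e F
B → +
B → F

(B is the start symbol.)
To compute CLOSURE, for each item [A → α.Bβ] where B is a non-terminal, add [B → .γ] for all productions B → γ; repeat for the newly added items until nothing changes.

Start with: [S → B . D]
  [S → B . D] has the dot before D: add [D → . e F]
No further items can be added.

CLOSURE = { [D → . e F], [S → B . D] }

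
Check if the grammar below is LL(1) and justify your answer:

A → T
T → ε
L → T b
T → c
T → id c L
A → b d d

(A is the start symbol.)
Yes, the grammar is LL(1).

A grammar is LL(1) if for each non-terminal N with multiple productions, the predict sets of those productions are pairwise disjoint, where PREDICT(N → α) = (FIRST(α) \ {ε}) ∪ (FOLLOW(N) if α ⇒* ε).

Relevant sets:
  FIRST(T) = { 'c', 'id', ε }
  FOLLOW(A) = { $ }
  FOLLOW(T) = { $, 'b' }

For A:
  PREDICT(A → T) = { $, 'c', 'id' }
  PREDICT(A → b d d) = { 'b' }
For T:
  PREDICT(T → ε) = { $, 'b' }
  PREDICT(T → c) = { 'c' }
  PREDICT(T → id c L) = { 'id' }
L has a single production, so nothing to check there.

All predict sets are disjoint. The grammar IS LL(1).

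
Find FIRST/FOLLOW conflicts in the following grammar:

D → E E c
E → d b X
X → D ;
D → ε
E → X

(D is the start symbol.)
A FIRST/FOLLOW conflict occurs when a non-terminal N has a nullable alternative N → β (β ⇒* ε) and another alternative N → α with FIRST(α) ∩ FOLLOW(N) ≠ ∅: on such a lookahead the parser cannot decide between expanding α and letting N vanish via β.

Nullable non-terminals: D.
FIRST sets used below: FIRST(E) = { ';', 'd' }

D: nullable alternative(s) D → ε; FOLLOW(D) = { $, ';' }
  D → E E c: FIRST \ {ε} = { ';', 'd' } — overlaps FOLLOW(D) on { ';' }: CONFLICT
  D → ε: FIRST \ {ε} = { } — this is the only nullable alternative, skip

E, X have no nullable alternative, so no FIRST/FOLLOW check is needed there.

So the grammar has 1 FIRST/FOLLOW conflict (marked CONFLICT above).

Answer: Yes. D → E E c with FOLLOW(D) on { ';' }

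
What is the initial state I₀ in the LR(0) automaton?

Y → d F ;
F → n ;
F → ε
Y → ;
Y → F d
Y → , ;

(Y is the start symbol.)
First, augment the grammar with Y' → Y
I₀ = CLOSURE({ [Y' → . Y] }):
  [Y' → . Y] has the dot before Y: add [Y → . d F ;], [Y → . ;], [Y → . F d], [Y → . , ;]
  [Y → . F d] has the dot before F: add [F → . n ;], [F → .]
No further items can be added.

I₀ = { [F → . n ;], [F → .], [Y → . , ;], [Y → . ;], [Y → . F d], [Y → . d F ;], [Y' → . Y] }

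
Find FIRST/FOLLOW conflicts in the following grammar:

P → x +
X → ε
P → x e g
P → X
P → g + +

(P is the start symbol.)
Nullable non-terminals: P, X.
FIRST sets used below: FIRST(X) = { ε }

P: nullable alternative(s) P → X; FOLLOW(P) = { $ }
  P → x +: FIRST \ {ε} = { 'x' } — disjoint from FOLLOW(P)
  P → x e g: FIRST \ {ε} = { 'x' } — disjoint from FOLLOW(P)
  P → X: FIRST \ {ε} = { } — this is the only nullable alternative, skip
  P → g + +: FIRST \ {ε} = { 'g' } — disjoint from FOLLOW(P)
X has a nullable alternative but only one production, so nothing to check.

No FIRST/FOLLOW conflicts found.

Answer: No FIRST/FOLLOW conflicts.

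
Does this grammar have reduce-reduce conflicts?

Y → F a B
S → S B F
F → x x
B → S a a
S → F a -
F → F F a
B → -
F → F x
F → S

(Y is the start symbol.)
Augment with Y' → Y and build the canonical LR(0) collection (I0 = CLOSURE({[Y' → . Y]}), then GOTO on every symbol after a dot until no new states appear). It has 21 states:
  I0: { [F → . F F a], [F → . F x], [F → . S], [F → . x x], [S → . F a -], [S → . S B F], [Y → . F a B], [Y' → . Y] }  — shift
  I1: { [F → . F F a], [F → . F x], [F → . S], [F → . x x], [F → F . F a], [F → F . x], [S → . F a -], [S → . S B F], [S → F . a -], [Y → F . a B] }  — shift
  I2: { [B → . -], [B → . S a a], [F → . F F a], [F → . F x], [F → . S], [F → . x x], [F → S .], [S → . F a -], [S → . S B F], [S → S . B F] }  — shift, reduce
  I3: { [Y' → Y .] }  — accept
  I4: { [F → x . x] }  — shift
  I5: { [F → x x .] }  — reduce
  I6: { [B → - .] }  — reduce
  I7: { [F → . F F a], [F → . F x], [F → . S], [F → . x x], [S → . F a -], [S → . S B F], [S → S B . F] }  — shift
  I8: { [F → . F F a], [F → . F x], [F → . S], [F → . x x], [F → F . F a], [F → F . x], [S → . F a -], [S → . S B F], [S → F . a -] }  — shift
  I9: { [B → . -], [B → . S a a], [B → S . a a], [F → . F F a], [F → . F x], [F → . S], [F → . x x], [F → S .], [S → . F a -], [S → . S B F], [S → S . B F] }  — shift, reduce
  I10: { [B → S a . a] }  — shift
  I11: { [B → S a a .] }  — reduce
  I12: { [F → . F F a], [F → . F x], [F → . S], [F → . x x], [F → F . F a], [F → F . x], [F → F F . a], [S → . F a -], [S → . S B F], [S → F . a -] }  — shift
  I13: { [S → F a . -] }  — shift
  I14: { [F → F x .], [F → x . x] }  — shift, reduce
  I15: { [S → F a - .] }  — reduce
  I16: { [F → F F a .], [S → F a . -] }  — shift, reduce
  I17: { [F → . F F a], [F → . F x], [F → . S], [F → . x x], [F → F . F a], [F → F . x], [S → . F a -], [S → . S B F], [S → F . a -], [S → S B F .] }  — shift, reduce
  I18: { [B → . -], [B → . S a a], [F → . F F a], [F → . F x], [F → . S], [F → . x x], [S → . F a -], [S → . S B F], [S → F a . -], [Y → F a . B] }  — shift
  I19: { [B → - .], [S → F a - .] }  — 2 reduces
  I20: { [Y → F a B .] }  — reduce

I19 contains complete items [B → - .], [S → F a - .] — reduce-reduce conflict.

Answer: Yes — I19: [B → - .] vs [S → F a - .]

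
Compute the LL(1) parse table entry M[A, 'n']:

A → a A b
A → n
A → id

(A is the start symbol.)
To find M[A, 'n'], we find productions for A where 'n' is in the predict set (PREDICT(N → α) = (FIRST(α) \ {ε}) ∪ (FOLLOW(N) if α ⇒* ε)).

A → a A b: PREDICT = { 'a' }
A → n: PREDICT = { 'n' }
  'n' is in predict set, so this production goes in M[A, 'n']
A → id: PREDICT = { 'id' }

M[A, 'n'] = A → n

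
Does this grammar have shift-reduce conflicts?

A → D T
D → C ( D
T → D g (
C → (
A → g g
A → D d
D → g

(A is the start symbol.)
Yes — I5: [D → g .] vs [A → g . g]

Augment with A' → A and build the canonical LR(0) collection (I0 = CLOSURE({[A' → . A]}), then GOTO on every symbol after a dot until no new states appear). It has 15 states:
  I0: { [A → . D T], [A → . D d], [A → . g g], [A' → . A], [C → . (], [D → . C ( D], [D → . g] }  — shift
  I1: { [C → ( .] }  — reduce
  I2: { [A' → A .] }  — accept
  I3: { [D → C . ( D] }  — shift
  I4: { [A → D . T], [A → D . d], [C → . (], [D → . C ( D], [D → . g], [T → . D g (] }  — shift
  I5: { [A → g . g], [D → g .] }  — shift, reduce
  I6: { [A → g g .] }  — reduce
  I7: { [T → D . g (] }  — shift
  I8: { [A → D T .] }  — reduce
  I9: { [A → D d .] }  — reduce
  I10: { [D → g .] }  — reduce
  I11: { [T → D g . (] }  — shift
  I12: { [T → D g ( .] }  — reduce
  I13: { [C → . (], [D → . C ( D], [D → . g], [D → C ( . D] }  — shift
  I14: { [D → C ( D .] }  — reduce

I5 contains reduce item [D → g .] and shift item [A → g . g] — shift-reduce conflict.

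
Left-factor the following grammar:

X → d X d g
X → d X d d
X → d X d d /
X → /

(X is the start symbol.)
Left-factoring transforms A → αβ₁ | αβ₂ into A → αA' and A' → β₁ | β₂
(α is the longest common prefix among the alternatives). Repeat until
no nonterminal has two alternatives with a common prefix.

Round 1: X has alternatives sharing prefix 'd X d'. Introduce X': X → d X d X'
  Add: X' → g
  Add: X' → d
  Add: X' → d /

Round 2: X' has alternatives sharing prefix 'd'. Introduce X'': X' → d X''
  Add: X'' → ε
  Add: X'' → /

No remaining common prefixes — done.

Resulting grammar:
X → d X d X'
X' → g
X' → d X''
X'' → ε
X'' → /
X → /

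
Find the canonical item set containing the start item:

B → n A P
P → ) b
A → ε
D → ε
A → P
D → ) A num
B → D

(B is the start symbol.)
{ [B → . D], [B → . n A P], [B' → . B], [D → . ) A num], [D → .] }

First, augment the grammar with B' → B
I₀ = CLOSURE({ [B' → . B] }):
  [B' → . B] has the dot before B: add [B → . n A P], [B → . D]
  [B → . D] has the dot before D: add [D → .], [D → . ) A num]
No further items can be added.

I₀ = { [B → . D], [B → . n A P], [B' → . B], [D → . ) A num], [D → .] }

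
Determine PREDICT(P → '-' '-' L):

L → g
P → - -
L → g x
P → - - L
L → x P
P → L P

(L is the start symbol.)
PREDICT(P → '-' '-' L) = (FIRST(RHS) \ {ε}) ∪ (FOLLOW(P) if ε ∈ FIRST(RHS), i.e. RHS ⇒* ε)
FIRST('-' '-' L) = { '-' }
ε ∉ FIRST('-' '-' L), so FOLLOW(P) is not added.
PREDICT(P → '-' '-' L) = { '-' }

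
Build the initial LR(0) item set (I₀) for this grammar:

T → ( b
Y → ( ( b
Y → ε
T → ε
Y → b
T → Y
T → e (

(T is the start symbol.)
First, augment the grammar with T' → T
I₀ = CLOSURE({ [T' → . T] }):
  [T' → . T] has the dot before T: add [T → . ( b], [T → .], [T → . Y], [T → . e (]
  [T → . Y] has the dot before Y: add [Y → . ( ( b], [Y → .], [Y → . b]
No further items can be added.

I₀ = { [T → . ( b], [T → . Y], [T → . e (], [T → .], [T' → . T], [Y → . ( ( b], [Y → . b], [Y → .] }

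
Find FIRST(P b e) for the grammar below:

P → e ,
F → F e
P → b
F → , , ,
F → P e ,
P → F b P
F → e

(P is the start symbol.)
{ ',', 'b', 'e' }

FIRST sets of the non-terminals involved (from the grammar, by fixed-point iteration):
  FIRST(P) = { ',', 'b', 'e' }

To compute FIRST(P b e), process the symbols left to right:
Symbol P is a non-terminal. Add FIRST(P) \ {ε} = { ',', 'b', 'e' }
P is not nullable (ε ∉ FIRST(P)), so stop here.
FIRST(P b e) = { ',', 'b', 'e' }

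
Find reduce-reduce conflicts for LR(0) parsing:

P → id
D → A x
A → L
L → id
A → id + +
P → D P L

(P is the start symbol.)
Yes — I5: [L → id .] vs [P → id .]

A reduce-reduce conflict occurs when an LR(0) state has two complete items [A → α .] and [B → β .] — both call for a reduction, and with no lookahead the parser cannot choose between them.

Augment with P' → P and build the canonical LR(0) collection (I0 = CLOSURE({[P' → . P]}), then GOTO on every symbol after a dot until no new states appear). It has 12 states:
  I0: { [A → . L], [A → . id + +], [D → . A x], [L → . id], [P → . D P L], [P → . id], [P' → . P] }  — shift
  I1: { [D → A . x] }  — shift
  I2: { [A → . L], [A → . id + +], [D → . A x], [L → . id], [P → . D P L], [P → . id], [P → D . P L] }  — shift
  I3: { [A → L .] }  — reduce
  I4: { [P' → P .] }  — accept
  I5: { [A → id . + +], [L → id .], [P → id .] }  — shift, 2 reduces
  I6: { [A → id + . +] }  — shift
  I7: { [A → id + + .] }  — reduce
  I8: { [L → . id], [P → D P . L] }  — shift
  I9: { [P → D P L .] }  — reduce
  I10: { [L → id .] }  — reduce
  I11: { [D → A x .] }  — reduce

I5 contains complete items [L → id .], [P → id .] — reduce-reduce conflict.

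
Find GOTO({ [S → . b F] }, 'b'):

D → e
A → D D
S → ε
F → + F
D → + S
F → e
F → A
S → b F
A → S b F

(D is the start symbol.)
GOTO(I, 'b') = CLOSURE({ [A → αX.β] : [A → α.Xβ] ∈ I, X = 'b' })

Items with dot before 'b', with the dot advanced:
  [S → . b F] → [S → b . F]
Closure of the advanced items:
  [S → b . F] has the dot before F: add [F → . + F], [F → . e], [F → . A]
  [F → . A] has the dot before A: add [A → . D D], [A → . S b F]
  [A → . D D] has the dot before D: add [D → . e], [D → . + S]
  [A → . S b F] has the dot before S: add [S → .], [S → . b F]

GOTO = { [A → . D D], [A → . S b F], [D → . + S], [D → . e], [F → . + F], [F → . A], [F → . e], [S → . b F], [S → .], [S → b . F] }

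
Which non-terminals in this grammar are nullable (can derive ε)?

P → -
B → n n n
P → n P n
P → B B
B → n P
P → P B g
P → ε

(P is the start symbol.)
{ 'P' }

ε-productions: P → ε
So P is immediately nullable.
No further non-terminal can be added: every production for the remaining non-terminals contains a terminal or a non-nullable non-terminal.
Nullable = { 'P' }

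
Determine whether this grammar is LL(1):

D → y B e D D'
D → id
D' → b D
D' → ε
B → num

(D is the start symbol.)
Relevant sets:
  FOLLOW(D') = { $, 'b' }

For D:
  PREDICT(D → y B e D D') = { 'y' }
  PREDICT(D → id) = { 'id' }
For D':
  PREDICT(D' → b D) = { 'b' }
  PREDICT(D' → ε) = { $, 'b' }
B has a single production, so nothing to check there.

Conflict found: Predict set conflict for D': { 'b' }
The grammar is NOT LL(1).

Answer: No. Predict set conflict for D': { 'b' }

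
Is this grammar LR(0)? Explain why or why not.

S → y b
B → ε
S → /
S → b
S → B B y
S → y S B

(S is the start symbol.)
No. Shift-reduce conflict between [B → .] and [S → . /]

A grammar is LR(0) if no state in the canonical LR(0) collection has:
  - both a shift item (dot before a terminal) and a complete item (shift-reduce conflict), or
  - two or more complete items (reduce-reduce conflict; the accept item [S' → S .] counts as a complete item here).

Augment with S' → S and build the canonical LR(0) collection (I0 = CLOSURE({[S' → . S]}), then GOTO on every symbol after a dot until no new states appear). It has 11 states:
  I0: { [B → .], [S → . /], [S → . B B y], [S → . b], [S → . y S B], [S → . y b], [S' → . S] }  — shift, reduce
  I1: { [S → / .] }  — reduce
  I2: { [B → .], [S → B . B y] }  — reduce
  I3: { [S' → S .] }  — accept
  I4: { [S → b .] }  — reduce
  I5: { [B → .], [S → . /], [S → . B B y], [S → . b], [S → . y S B], [S → . y b], [S → y . S B], [S → y . b] }  — shift, reduce
  I6: { [B → .], [S → y S . B] }  — reduce
  I7: { [S → b .], [S → y b .] }  — 2 reduces
  I8: { [S → y S B .] }  — reduce
  I9: { [S → B B . y] }  — shift
  I10: { [S → B B y .] }  — reduce

Conflict in state I0:
  Shift-reduce conflict between [B → .] and [S → . /]
So the grammar is NOT LR(0).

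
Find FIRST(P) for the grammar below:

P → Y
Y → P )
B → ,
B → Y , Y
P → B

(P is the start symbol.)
{ ',' }

To compute FIRST(P), examine every production with P on the left-hand side, reading each right-hand side left to right until a non-nullable symbol is reached.

FIRST sets of the other non-terminals involved (by the same procedure, iterated to a fixed point):
  FIRST(Y) = { ',' }
  FIRST(B) = { ',' }

From P → Y:
  - Y is a non-terminal: add FIRST(Y) \ {ε} = { ',' }
    Y is not nullable, so stop
From P → B:
  - B is a non-terminal: add FIRST(B) \ {ε} = { ',' }
    B is not nullable, so stop

Collecting: FIRST(P) = { ',' }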